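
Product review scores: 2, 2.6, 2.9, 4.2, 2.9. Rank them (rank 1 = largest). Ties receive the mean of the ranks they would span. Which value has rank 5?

2

Sorted (descending): 4.2, 2.9, 2.9, 2.6, 2
The 2 values of 2.9 occupy positions 2–3 → average rank (2+3)/2 = 2.5.
Rank 5 → value 2.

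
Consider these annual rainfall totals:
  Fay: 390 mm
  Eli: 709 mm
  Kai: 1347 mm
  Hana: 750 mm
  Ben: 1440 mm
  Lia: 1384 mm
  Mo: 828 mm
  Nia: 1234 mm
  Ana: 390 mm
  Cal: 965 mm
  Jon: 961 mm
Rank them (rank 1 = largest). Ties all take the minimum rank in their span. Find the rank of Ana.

Sorted (descending): 1440, 1384, 1347, 1234, 965, 961, 828, 750, 709, 390, 390
The 2 values of 390 occupy positions 10–11 → each gets rank 10.
Ana has value 390 mm → rank 10.

10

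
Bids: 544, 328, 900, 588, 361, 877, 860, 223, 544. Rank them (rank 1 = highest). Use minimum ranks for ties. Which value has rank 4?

588

Sorted (descending): 900, 877, 860, 588, 544, 544, 361, 328, 223
The 2 values of 544 occupy positions 5–6 → each gets rank 5.
Rank 4 → value 588.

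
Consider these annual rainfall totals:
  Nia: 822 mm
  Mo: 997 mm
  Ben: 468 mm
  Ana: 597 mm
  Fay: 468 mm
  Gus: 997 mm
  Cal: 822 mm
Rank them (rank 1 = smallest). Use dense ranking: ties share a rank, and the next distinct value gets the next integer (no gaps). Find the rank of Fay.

1

Sorted (ascending): 468, 468, 597, 822, 822, 997, 997
The 2 values of 468 share dense rank 1.
The 2 values of 822 share dense rank 3.
The 2 values of 997 share dense rank 4.
Remaining distinct values take the next consecutive integers.
Fay has value 468 mm → rank 1.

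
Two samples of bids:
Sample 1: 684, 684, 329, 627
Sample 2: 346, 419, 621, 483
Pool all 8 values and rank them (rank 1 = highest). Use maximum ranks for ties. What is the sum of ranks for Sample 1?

Sorted (descending): 684, 684, 627, 621, 483, 419, 346, 329
The 2 values of 684 occupy positions 1–2 → each gets rank 2.
Sample 1 values → pooled ranks: 684→2, 684→2, 329→8, 627→3
Rank sum = 2 + 2 + 8 + 3 = 15

15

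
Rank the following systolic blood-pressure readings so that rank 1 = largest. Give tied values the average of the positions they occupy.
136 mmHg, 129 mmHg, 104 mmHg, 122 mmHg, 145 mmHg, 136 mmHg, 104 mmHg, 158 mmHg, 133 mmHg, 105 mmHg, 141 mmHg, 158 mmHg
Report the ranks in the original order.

Sorted (descending): 158, 158, 145, 141, 136, 136, 133, 129, 122, 105, 104, 104
The 2 values of 158 occupy positions 1–2 → average rank (1+2)/2 = 1.5.
The 2 values of 136 occupy positions 5–6 → average rank (5+6)/2 = 5.5.
The 2 values of 104 occupy positions 11–12 → average rank (11+12)/2 = 11.5.

5.5, 8, 11.5, 9, 3, 5.5, 11.5, 1.5, 7, 10, 4, 1.5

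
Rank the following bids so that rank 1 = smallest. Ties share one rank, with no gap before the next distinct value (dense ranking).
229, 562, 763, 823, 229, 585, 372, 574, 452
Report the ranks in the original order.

1, 4, 7, 8, 1, 6, 2, 5, 3

Sorted (ascending): 229, 229, 372, 452, 562, 574, 585, 763, 823
The 2 values of 229 share dense rank 1.
Remaining distinct values take the next consecutive integers.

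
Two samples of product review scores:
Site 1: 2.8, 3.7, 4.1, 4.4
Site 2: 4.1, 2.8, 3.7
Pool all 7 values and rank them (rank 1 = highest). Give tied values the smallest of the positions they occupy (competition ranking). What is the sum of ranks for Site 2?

Sorted (descending): 4.4, 4.1, 4.1, 3.7, 3.7, 2.8, 2.8
The 2 values of 4.1 occupy positions 2–3 → each gets rank 2.
The 2 values of 3.7 occupy positions 4–5 → each gets rank 4.
The 2 values of 2.8 occupy positions 6–7 → each gets rank 6.
Site 2 values → pooled ranks: 4.1→2, 2.8→6, 3.7→4
Rank sum = 2 + 6 + 4 = 12

12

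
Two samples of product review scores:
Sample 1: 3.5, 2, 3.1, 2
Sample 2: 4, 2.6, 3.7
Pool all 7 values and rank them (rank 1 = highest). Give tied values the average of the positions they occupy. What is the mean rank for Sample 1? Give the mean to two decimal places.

5.00

Sorted (descending): 4, 3.7, 3.5, 3.1, 2.6, 2, 2
The 2 values of 2 occupy positions 6–7 → average rank (6+7)/2 = 6.5.
Sample 1 values → pooled ranks: 3.5→3, 2→6.5, 3.1→4, 2→6.5
Mean rank = (3 + 6.5 + 4 + 6.5) / 4 = 5.00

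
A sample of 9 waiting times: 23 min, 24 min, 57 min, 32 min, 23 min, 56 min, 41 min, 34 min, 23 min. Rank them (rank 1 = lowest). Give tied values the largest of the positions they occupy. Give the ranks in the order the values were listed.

3, 4, 9, 5, 3, 8, 7, 6, 3

Sorted (ascending): 23, 23, 23, 24, 32, 34, 41, 56, 57
The 3 values of 23 occupy positions 1–3 → each gets rank 3.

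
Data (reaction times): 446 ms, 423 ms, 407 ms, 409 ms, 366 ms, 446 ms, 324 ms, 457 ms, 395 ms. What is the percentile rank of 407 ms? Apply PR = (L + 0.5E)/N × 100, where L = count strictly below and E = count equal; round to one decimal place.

38.9

N = 9.
Strictly below 407: 3. Equal to 407: 1.
PR = (3 + 0.5·1)/9 × 100 = 38.9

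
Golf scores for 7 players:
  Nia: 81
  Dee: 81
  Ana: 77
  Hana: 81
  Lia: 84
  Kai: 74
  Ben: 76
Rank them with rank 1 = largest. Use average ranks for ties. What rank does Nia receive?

3

Sorted (descending): 84, 81, 81, 81, 77, 76, 74
The 3 values of 81 occupy positions 2–4 → average rank 3.
Nia has value 81 → rank 3.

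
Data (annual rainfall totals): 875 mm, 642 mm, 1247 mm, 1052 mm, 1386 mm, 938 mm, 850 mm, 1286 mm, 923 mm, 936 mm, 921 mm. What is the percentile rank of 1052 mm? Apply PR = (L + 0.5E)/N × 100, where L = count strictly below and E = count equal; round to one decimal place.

68.2

N = 11.
Strictly below 1052: 7. Equal to 1052: 1.
PR = (7 + 0.5·1)/11 × 100 = 68.2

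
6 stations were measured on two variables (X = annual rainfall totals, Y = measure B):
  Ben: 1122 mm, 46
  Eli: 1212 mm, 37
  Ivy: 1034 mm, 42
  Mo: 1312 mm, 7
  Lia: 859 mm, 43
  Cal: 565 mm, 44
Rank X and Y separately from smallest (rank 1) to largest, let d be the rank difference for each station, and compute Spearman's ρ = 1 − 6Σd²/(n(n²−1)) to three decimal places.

Ranks of variable 1: 4, 5, 3, 6, 2, 1
Ranks of variable 2: 6, 2, 3, 1, 4, 5
d = r₁ − r₂: -2, 3, 0, 5, -2, -4
d²: 4, 9, 0, 25, 4, 16; Σd² = 58
ρ = 1 − 6·58/(6·35) = 1 − 348/210 = -0.657

-0.657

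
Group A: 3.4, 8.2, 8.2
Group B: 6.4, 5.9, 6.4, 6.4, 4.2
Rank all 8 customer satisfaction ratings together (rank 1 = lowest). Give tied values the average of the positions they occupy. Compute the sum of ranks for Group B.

Sorted (ascending): 3.4, 4.2, 5.9, 6.4, 6.4, 6.4, 8.2, 8.2
The 3 values of 6.4 occupy positions 4–6 → average rank 5.
The 2 values of 8.2 occupy positions 7–8 → average rank (7+8)/2 = 7.5.
Group B values → pooled ranks: 6.4→5, 5.9→3, 6.4→5, 6.4→5, 4.2→2
Rank sum = 5 + 3 + 5 + 5 + 2 = 20

20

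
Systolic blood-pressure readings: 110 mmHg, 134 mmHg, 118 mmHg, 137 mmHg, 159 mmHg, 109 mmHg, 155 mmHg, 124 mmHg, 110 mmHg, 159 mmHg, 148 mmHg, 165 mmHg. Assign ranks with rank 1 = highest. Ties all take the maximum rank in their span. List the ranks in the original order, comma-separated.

11, 7, 9, 6, 3, 12, 4, 8, 11, 3, 5, 1

Sorted (descending): 165, 159, 159, 155, 148, 137, 134, 124, 118, 110, 110, 109
The 2 values of 159 occupy positions 2–3 → each gets rank 3.
The 2 values of 110 occupy positions 10–11 → each gets rank 11.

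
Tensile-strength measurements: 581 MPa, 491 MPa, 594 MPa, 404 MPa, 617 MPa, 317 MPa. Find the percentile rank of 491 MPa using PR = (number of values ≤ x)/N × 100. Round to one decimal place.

50.0

N = 6.
Strictly below 491: 2. Equal to 491: 1.
PR = 3/6 × 100 = 50.0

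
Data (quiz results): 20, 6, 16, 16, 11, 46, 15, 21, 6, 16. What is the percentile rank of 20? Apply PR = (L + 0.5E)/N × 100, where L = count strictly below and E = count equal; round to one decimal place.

75.0

N = 10.
Strictly below 20: 7. Equal to 20: 1.
PR = (7 + 0.5·1)/10 × 100 = 75.0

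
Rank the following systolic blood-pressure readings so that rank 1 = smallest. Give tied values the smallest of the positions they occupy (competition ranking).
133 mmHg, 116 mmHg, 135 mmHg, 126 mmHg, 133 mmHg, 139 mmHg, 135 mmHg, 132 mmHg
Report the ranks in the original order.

Sorted (ascending): 116, 126, 132, 133, 133, 135, 135, 139
The 2 values of 133 occupy positions 4–5 → each gets rank 4.
The 2 values of 135 occupy positions 6–7 → each gets rank 6.

4, 1, 6, 2, 4, 8, 6, 3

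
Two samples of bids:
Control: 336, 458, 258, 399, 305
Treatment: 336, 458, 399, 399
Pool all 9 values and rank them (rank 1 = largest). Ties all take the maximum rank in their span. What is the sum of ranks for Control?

31

Sorted (descending): 458, 458, 399, 399, 399, 336, 336, 305, 258
The 2 values of 458 occupy positions 1–2 → each gets rank 2.
The 3 values of 399 occupy positions 3–5 → each gets rank 5.
The 2 values of 336 occupy positions 6–7 → each gets rank 7.
Control values → pooled ranks: 336→7, 458→2, 258→9, 399→5, 305→8
Rank sum = 7 + 2 + 9 + 5 + 8 = 31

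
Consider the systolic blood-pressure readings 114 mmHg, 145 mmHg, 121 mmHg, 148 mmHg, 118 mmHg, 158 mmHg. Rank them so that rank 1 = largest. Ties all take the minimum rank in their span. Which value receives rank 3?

145

Sorted (descending): 158, 148, 145, 121, 118, 114
No ties — each value takes its position as its rank.
Rank 3 → value 145.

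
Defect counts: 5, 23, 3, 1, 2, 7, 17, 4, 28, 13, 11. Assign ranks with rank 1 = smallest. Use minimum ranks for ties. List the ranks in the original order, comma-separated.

5, 10, 3, 1, 2, 6, 9, 4, 11, 8, 7

Sorted (ascending): 1, 2, 3, 4, 5, 7, 11, 13, 17, 23, 28
No ties — each value takes its position as its rank.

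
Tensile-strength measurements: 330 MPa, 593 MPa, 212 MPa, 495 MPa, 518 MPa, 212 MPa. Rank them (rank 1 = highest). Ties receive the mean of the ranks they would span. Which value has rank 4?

Sorted (descending): 593, 518, 495, 330, 212, 212
The 2 values of 212 occupy positions 5–6 → average rank (5+6)/2 = 5.5.
Rank 4 → value 330.

330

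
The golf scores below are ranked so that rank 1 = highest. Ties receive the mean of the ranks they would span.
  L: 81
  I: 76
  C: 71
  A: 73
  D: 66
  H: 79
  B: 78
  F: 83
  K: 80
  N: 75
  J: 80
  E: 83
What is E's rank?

Sorted (descending): 83, 83, 81, 80, 80, 79, 78, 76, 75, 73, 71, 66
The 2 values of 83 occupy positions 1–2 → average rank (1+2)/2 = 1.5.
The 2 values of 80 occupy positions 4–5 → average rank (4+5)/2 = 4.5.
E has value 83 → rank 1.5.

1.5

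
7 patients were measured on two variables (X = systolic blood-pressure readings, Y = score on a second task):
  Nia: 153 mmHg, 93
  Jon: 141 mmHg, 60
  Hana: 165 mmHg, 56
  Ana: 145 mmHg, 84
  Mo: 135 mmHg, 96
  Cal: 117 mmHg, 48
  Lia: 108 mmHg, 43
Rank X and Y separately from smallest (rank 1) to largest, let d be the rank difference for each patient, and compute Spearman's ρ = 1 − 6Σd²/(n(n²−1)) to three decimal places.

Ranks of variable 1: 6, 4, 7, 5, 3, 2, 1
Ranks of variable 2: 6, 4, 3, 5, 7, 2, 1
d = r₁ − r₂: 0, 0, 4, 0, -4, 0, 0
d²: 0, 0, 16, 0, 16, 0, 0; Σd² = 32
ρ = 1 − 6·32/(7·48) = 1 − 192/336 = 0.429

0.429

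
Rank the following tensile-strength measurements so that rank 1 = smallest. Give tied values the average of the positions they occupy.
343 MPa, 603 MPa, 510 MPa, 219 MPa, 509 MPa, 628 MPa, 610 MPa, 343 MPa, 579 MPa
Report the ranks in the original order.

Sorted (ascending): 219, 343, 343, 509, 510, 579, 603, 610, 628
The 2 values of 343 occupy positions 2–3 → average rank (2+3)/2 = 2.5.

2.5, 7, 5, 1, 4, 9, 8, 2.5, 6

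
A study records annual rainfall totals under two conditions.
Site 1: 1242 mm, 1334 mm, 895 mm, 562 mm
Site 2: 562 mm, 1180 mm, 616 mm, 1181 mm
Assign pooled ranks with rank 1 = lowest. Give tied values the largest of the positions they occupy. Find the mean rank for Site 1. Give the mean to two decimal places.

5.25

Sorted (ascending): 562, 562, 616, 895, 1180, 1181, 1242, 1334
The 2 values of 562 occupy positions 1–2 → each gets rank 2.
Site 1 values → pooled ranks: 1242→7, 1334→8, 895→4, 562→2
Mean rank = (7 + 8 + 4 + 2) / 4 = 5.25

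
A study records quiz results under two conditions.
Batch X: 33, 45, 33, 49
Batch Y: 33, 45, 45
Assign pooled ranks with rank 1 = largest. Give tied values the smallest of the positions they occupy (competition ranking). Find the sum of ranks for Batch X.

Sorted (descending): 49, 45, 45, 45, 33, 33, 33
The 3 values of 45 occupy positions 2–4 → each gets rank 2.
The 3 values of 33 occupy positions 5–7 → each gets rank 5.
Batch X values → pooled ranks: 33→5, 45→2, 33→5, 49→1
Rank sum = 5 + 2 + 5 + 1 = 13

13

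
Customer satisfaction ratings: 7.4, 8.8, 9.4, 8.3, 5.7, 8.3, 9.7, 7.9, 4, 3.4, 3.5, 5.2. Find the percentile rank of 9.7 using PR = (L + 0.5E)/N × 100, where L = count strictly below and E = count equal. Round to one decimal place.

95.8

N = 12.
Strictly below 9.7: 11. Equal to 9.7: 1.
PR = (11 + 0.5·1)/12 × 100 = 95.8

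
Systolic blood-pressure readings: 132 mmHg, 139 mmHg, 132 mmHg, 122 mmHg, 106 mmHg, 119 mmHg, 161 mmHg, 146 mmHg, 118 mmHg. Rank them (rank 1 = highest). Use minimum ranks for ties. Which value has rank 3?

139

Sorted (descending): 161, 146, 139, 132, 132, 122, 119, 118, 106
The 2 values of 132 occupy positions 4–5 → each gets rank 4.
Rank 3 → value 139.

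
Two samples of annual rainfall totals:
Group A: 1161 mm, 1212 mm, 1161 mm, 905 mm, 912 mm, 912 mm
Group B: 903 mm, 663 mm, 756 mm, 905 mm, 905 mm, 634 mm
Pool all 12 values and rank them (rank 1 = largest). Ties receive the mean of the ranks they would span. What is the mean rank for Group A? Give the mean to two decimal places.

3.67

Sorted (descending): 1212, 1161, 1161, 912, 912, 905, 905, 905, 903, 756, 663, 634
The 2 values of 1161 occupy positions 2–3 → average rank (2+3)/2 = 2.5.
The 2 values of 912 occupy positions 4–5 → average rank (4+5)/2 = 4.5.
The 3 values of 905 occupy positions 6–8 → average rank 7.
Group A values → pooled ranks: 1161→2.5, 1212→1, 1161→2.5, 905→7, 912→4.5, 912→4.5
Mean rank = (2.5 + 1 + 2.5 + 7 + 4.5 + 4.5) / 6 = 3.67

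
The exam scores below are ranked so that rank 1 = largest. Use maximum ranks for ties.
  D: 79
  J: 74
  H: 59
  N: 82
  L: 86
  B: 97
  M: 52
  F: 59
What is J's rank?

5

Sorted (descending): 97, 86, 82, 79, 74, 59, 59, 52
The 2 values of 59 occupy positions 6–7 → each gets rank 7.
J has value 74 → rank 5.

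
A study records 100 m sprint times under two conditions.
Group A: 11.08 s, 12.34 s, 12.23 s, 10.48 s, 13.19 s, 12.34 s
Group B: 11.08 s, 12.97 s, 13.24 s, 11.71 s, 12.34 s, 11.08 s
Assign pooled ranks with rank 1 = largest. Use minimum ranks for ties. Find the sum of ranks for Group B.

34

Sorted (descending): 13.24, 13.19, 12.97, 12.34, 12.34, 12.34, 12.23, 11.71, 11.08, 11.08, 11.08, 10.48
The 3 values of 12.34 occupy positions 4–6 → each gets rank 4.
The 3 values of 11.08 occupy positions 9–11 → each gets rank 9.
Group B values → pooled ranks: 11.08→9, 12.97→3, 13.24→1, 11.71→8, 12.34→4, 11.08→9
Rank sum = 9 + 3 + 1 + 8 + 4 + 9 = 34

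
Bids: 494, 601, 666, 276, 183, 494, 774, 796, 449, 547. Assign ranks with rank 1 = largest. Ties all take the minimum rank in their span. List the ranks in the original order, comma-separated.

6, 4, 3, 9, 10, 6, 2, 1, 8, 5

Sorted (descending): 796, 774, 666, 601, 547, 494, 494, 449, 276, 183
The 2 values of 494 occupy positions 6–7 → each gets rank 6.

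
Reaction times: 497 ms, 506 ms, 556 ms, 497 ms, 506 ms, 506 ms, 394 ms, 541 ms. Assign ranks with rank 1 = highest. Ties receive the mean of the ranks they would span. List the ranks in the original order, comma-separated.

Sorted (descending): 556, 541, 506, 506, 506, 497, 497, 394
The 3 values of 506 occupy positions 3–5 → average rank 4.
The 2 values of 497 occupy positions 6–7 → average rank (6+7)/2 = 6.5.

6.5, 4, 1, 6.5, 4, 4, 8, 2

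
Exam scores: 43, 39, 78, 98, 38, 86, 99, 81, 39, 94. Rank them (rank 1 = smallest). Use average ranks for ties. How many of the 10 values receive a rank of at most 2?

Sorted (ascending): 38, 39, 39, 43, 78, 81, 86, 94, 98, 99
The 2 values of 39 occupy positions 2–3 → average rank (2+3)/2 = 2.5.
Ranks ≤ 2: {1} → 1 value.

1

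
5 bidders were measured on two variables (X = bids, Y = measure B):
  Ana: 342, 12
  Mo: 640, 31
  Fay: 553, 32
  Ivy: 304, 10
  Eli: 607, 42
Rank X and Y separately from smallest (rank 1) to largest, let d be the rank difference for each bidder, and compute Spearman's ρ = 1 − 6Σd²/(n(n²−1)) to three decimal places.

Ranks of variable 1: 2, 5, 3, 1, 4
Ranks of variable 2: 2, 3, 4, 1, 5
d = r₁ − r₂: 0, 2, -1, 0, -1
d²: 0, 4, 1, 0, 1; Σd² = 6
ρ = 1 − 6·6/(5·24) = 1 − 36/120 = 0.700

0.700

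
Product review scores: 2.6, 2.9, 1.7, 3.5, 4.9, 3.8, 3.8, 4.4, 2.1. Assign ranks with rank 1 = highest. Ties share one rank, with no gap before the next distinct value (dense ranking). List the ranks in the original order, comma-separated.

Sorted (descending): 4.9, 4.4, 3.8, 3.8, 3.5, 2.9, 2.6, 2.1, 1.7
The 2 values of 3.8 share dense rank 3.
Remaining distinct values take the next consecutive integers.

6, 5, 8, 4, 1, 3, 3, 2, 7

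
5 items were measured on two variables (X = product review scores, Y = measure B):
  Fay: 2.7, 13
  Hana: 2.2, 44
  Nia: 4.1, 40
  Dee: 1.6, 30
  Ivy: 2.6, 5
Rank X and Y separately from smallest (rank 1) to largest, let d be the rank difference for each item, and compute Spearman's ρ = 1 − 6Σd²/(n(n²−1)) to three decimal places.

Ranks of variable 1: 4, 2, 5, 1, 3
Ranks of variable 2: 2, 5, 4, 3, 1
d = r₁ − r₂: 2, -3, 1, -2, 2
d²: 4, 9, 1, 4, 4; Σd² = 22
ρ = 1 − 6·22/(5·24) = 1 − 132/120 = -0.100

-0.100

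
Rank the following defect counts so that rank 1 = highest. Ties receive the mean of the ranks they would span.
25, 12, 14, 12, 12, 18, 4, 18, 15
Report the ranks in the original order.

1, 7, 5, 7, 7, 2.5, 9, 2.5, 4

Sorted (descending): 25, 18, 18, 15, 14, 12, 12, 12, 4
The 2 values of 18 occupy positions 2–3 → average rank (2+3)/2 = 2.5.
The 3 values of 12 occupy positions 6–8 → average rank 7.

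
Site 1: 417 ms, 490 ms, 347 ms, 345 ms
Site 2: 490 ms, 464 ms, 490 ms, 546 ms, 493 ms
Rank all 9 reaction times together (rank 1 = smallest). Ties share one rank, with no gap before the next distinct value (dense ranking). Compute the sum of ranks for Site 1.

Sorted (ascending): 345, 347, 417, 464, 490, 490, 490, 493, 546
The 3 values of 490 share dense rank 5.
Remaining distinct values take the next consecutive integers.
Site 1 values → pooled ranks: 417→3, 490→5, 347→2, 345→1
Rank sum = 3 + 5 + 2 + 1 = 11

11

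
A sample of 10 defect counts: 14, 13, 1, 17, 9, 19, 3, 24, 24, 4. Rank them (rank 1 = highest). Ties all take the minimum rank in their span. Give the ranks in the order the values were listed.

Sorted (descending): 24, 24, 19, 17, 14, 13, 9, 4, 3, 1
The 2 values of 24 occupy positions 1–2 → each gets rank 1.

5, 6, 10, 4, 7, 3, 9, 1, 1, 8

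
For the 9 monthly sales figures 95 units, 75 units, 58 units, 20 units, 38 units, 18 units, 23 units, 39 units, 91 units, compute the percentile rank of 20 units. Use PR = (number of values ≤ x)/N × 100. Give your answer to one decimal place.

N = 9.
Strictly below 20: 1. Equal to 20: 1.
PR = 2/9 × 100 = 22.2

22.2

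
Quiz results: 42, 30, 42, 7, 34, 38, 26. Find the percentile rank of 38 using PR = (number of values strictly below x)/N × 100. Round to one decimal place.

N = 7.
Strictly below 38: 4. Equal to 38: 1.
PR = 4/7 × 100 = 57.1

57.1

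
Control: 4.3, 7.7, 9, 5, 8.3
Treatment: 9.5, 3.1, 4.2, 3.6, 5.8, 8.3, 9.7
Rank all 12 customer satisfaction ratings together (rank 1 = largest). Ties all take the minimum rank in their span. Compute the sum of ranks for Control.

30

Sorted (descending): 9.7, 9.5, 9, 8.3, 8.3, 7.7, 5.8, 5, 4.3, 4.2, 3.6, 3.1
The 2 values of 8.3 occupy positions 4–5 → each gets rank 4.
Control values → pooled ranks: 4.3→9, 7.7→6, 9→3, 5→8, 8.3→4
Rank sum = 9 + 6 + 3 + 8 + 4 = 30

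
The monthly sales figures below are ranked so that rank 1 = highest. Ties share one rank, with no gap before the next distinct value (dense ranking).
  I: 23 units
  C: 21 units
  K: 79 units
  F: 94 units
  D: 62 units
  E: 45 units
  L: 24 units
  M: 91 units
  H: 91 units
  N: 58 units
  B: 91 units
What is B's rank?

Sorted (descending): 94, 91, 91, 91, 79, 62, 58, 45, 24, 23, 21
The 3 values of 91 share dense rank 2.
Remaining distinct values take the next consecutive integers.
B has value 91 units → rank 2.

2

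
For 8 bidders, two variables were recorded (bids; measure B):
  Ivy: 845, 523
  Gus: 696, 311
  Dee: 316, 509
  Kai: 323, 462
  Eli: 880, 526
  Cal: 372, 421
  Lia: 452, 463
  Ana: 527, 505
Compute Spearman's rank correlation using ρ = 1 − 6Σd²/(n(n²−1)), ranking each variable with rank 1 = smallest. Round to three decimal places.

0.381

Ranks of variable 1: 7, 6, 1, 2, 8, 3, 4, 5
Ranks of variable 2: 7, 1, 6, 3, 8, 2, 4, 5
d = r₁ − r₂: 0, 5, -5, -1, 0, 1, 0, 0
d²: 0, 25, 25, 1, 0, 1, 0, 0; Σd² = 52
ρ = 1 − 6·52/(8·63) = 1 − 312/504 = 0.381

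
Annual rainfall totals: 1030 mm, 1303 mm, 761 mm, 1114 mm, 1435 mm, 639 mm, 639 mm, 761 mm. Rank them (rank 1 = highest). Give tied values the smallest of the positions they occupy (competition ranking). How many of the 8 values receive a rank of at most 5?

Sorted (descending): 1435, 1303, 1114, 1030, 761, 761, 639, 639
The 2 values of 761 occupy positions 5–6 → each gets rank 5.
The 2 values of 639 occupy positions 7–8 → each gets rank 7.
Ranks ≤ 5: {1, 2, 3, 4, 5, 5} → 6 values.

6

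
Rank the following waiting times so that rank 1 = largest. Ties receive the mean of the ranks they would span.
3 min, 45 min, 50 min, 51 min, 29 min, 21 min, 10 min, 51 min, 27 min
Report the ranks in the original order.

9, 4, 3, 1.5, 5, 7, 8, 1.5, 6

Sorted (descending): 51, 51, 50, 45, 29, 27, 21, 10, 3
The 2 values of 51 occupy positions 1–2 → average rank (1+2)/2 = 1.5.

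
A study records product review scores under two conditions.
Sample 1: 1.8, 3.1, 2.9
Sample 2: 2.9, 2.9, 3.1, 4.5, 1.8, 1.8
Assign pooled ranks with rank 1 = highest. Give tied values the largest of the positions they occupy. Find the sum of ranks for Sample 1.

Sorted (descending): 4.5, 3.1, 3.1, 2.9, 2.9, 2.9, 1.8, 1.8, 1.8
The 2 values of 3.1 occupy positions 2–3 → each gets rank 3.
The 3 values of 2.9 occupy positions 4–6 → each gets rank 6.
The 3 values of 1.8 occupy positions 7–9 → each gets rank 9.
Sample 1 values → pooled ranks: 1.8→9, 3.1→3, 2.9→6
Rank sum = 9 + 3 + 6 = 18

18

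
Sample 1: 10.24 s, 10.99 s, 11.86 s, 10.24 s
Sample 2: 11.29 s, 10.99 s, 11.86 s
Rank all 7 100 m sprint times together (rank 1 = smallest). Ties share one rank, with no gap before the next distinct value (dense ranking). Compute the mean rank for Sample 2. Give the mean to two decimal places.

Sorted (ascending): 10.24, 10.24, 10.99, 10.99, 11.29, 11.86, 11.86
The 2 values of 10.24 share dense rank 1.
The 2 values of 10.99 share dense rank 2.
The 2 values of 11.86 share dense rank 4.
Remaining distinct values take the next consecutive integers.
Sample 2 values → pooled ranks: 11.29→3, 10.99→2, 11.86→4
Mean rank = (3 + 2 + 4) / 3 = 3.00

3.00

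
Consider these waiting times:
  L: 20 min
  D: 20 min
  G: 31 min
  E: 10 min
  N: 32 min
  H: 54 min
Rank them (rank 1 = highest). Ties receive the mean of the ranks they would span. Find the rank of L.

Sorted (descending): 54, 32, 31, 20, 20, 10
The 2 values of 20 occupy positions 4–5 → average rank (4+5)/2 = 4.5.
L has value 20 min → rank 4.5.

4.5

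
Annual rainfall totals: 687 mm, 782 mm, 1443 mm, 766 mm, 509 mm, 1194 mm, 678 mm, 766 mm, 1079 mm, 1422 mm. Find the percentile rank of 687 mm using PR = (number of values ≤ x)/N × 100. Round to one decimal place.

N = 10.
Strictly below 687: 2. Equal to 687: 1.
PR = 3/10 × 100 = 30.0

30.0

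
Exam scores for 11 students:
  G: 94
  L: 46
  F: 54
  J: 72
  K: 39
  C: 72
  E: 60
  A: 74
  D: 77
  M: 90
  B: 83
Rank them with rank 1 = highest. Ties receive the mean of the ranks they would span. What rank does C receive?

Sorted (descending): 94, 90, 83, 77, 74, 72, 72, 60, 54, 46, 39
The 2 values of 72 occupy positions 6–7 → average rank (6+7)/2 = 6.5.
C has value 72 → rank 6.5.

6.5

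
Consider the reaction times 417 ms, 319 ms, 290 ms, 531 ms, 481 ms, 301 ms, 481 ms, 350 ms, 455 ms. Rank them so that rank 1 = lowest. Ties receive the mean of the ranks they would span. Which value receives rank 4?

350

Sorted (ascending): 290, 301, 319, 350, 417, 455, 481, 481, 531
The 2 values of 481 occupy positions 7–8 → average rank (7+8)/2 = 7.5.
Rank 4 → value 350.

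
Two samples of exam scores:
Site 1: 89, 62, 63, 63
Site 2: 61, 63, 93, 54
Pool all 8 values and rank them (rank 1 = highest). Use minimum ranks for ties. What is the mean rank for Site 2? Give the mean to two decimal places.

4.75

Sorted (descending): 93, 89, 63, 63, 63, 62, 61, 54
The 3 values of 63 occupy positions 3–5 → each gets rank 3.
Site 2 values → pooled ranks: 61→7, 63→3, 93→1, 54→8
Mean rank = (7 + 3 + 1 + 8) / 4 = 4.75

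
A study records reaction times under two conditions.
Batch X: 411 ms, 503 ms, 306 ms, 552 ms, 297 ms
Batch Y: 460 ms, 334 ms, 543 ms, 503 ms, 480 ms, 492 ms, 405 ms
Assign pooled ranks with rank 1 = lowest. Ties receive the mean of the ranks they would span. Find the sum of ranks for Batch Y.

48.5

Sorted (ascending): 297, 306, 334, 405, 411, 460, 480, 492, 503, 503, 543, 552
The 2 values of 503 occupy positions 9–10 → average rank (9+10)/2 = 9.5.
Batch Y values → pooled ranks: 460→6, 334→3, 543→11, 503→9.5, 480→7, 492→8, 405→4
Rank sum = 6 + 3 + 11 + 9.5 + 7 + 8 + 4 = 48.5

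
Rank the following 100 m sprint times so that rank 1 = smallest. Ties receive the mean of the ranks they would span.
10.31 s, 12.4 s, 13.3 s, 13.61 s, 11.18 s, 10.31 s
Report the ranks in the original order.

Sorted (ascending): 10.31, 10.31, 11.18, 12.4, 13.3, 13.61
The 2 values of 10.31 occupy positions 1–2 → average rank (1+2)/2 = 1.5.

1.5, 4, 5, 6, 3, 1.5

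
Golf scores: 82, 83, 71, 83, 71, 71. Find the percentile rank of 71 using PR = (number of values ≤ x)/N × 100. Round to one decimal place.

N = 6.
Strictly below 71: 0. Equal to 71: 3.
PR = 3/6 × 100 = 50.0

50.0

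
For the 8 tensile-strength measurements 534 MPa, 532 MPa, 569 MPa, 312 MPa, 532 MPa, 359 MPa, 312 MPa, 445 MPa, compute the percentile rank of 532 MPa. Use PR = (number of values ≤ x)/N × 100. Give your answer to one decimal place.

75.0

N = 8.
Strictly below 532: 4. Equal to 532: 2.
PR = 6/8 × 100 = 75.0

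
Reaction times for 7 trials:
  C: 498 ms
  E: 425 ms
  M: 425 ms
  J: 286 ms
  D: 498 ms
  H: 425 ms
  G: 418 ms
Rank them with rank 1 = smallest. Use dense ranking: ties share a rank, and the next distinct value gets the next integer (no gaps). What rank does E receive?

Sorted (ascending): 286, 418, 425, 425, 425, 498, 498
The 3 values of 425 share dense rank 3.
The 2 values of 498 share dense rank 4.
Remaining distinct values take the next consecutive integers.
E has value 425 ms → rank 3.

3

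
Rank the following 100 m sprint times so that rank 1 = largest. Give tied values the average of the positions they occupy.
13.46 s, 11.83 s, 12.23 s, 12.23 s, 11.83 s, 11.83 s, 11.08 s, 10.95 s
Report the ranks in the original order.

1, 5, 2.5, 2.5, 5, 5, 7, 8

Sorted (descending): 13.46, 12.23, 12.23, 11.83, 11.83, 11.83, 11.08, 10.95
The 2 values of 12.23 occupy positions 2–3 → average rank (2+3)/2 = 2.5.
The 3 values of 11.83 occupy positions 4–6 → average rank 5.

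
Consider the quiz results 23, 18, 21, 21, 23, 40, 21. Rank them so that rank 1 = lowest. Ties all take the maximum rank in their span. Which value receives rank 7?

Sorted (ascending): 18, 21, 21, 21, 23, 23, 40
The 3 values of 21 occupy positions 2–4 → each gets rank 4.
The 2 values of 23 occupy positions 5–6 → each gets rank 6.
Rank 7 → value 40.

40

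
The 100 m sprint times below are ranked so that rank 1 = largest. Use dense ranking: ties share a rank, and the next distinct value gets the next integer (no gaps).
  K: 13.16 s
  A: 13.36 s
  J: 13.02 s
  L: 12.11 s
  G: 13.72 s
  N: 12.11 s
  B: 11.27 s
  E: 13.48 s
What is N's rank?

6

Sorted (descending): 13.72, 13.48, 13.36, 13.16, 13.02, 12.11, 12.11, 11.27
The 2 values of 12.11 share dense rank 6.
Remaining distinct values take the next consecutive integers.
N has value 12.11 s → rank 6.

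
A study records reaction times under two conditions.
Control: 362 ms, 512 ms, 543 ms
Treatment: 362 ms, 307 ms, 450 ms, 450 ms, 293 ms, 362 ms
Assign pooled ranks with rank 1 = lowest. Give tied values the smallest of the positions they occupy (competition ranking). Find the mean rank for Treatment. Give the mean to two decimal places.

3.50

Sorted (ascending): 293, 307, 362, 362, 362, 450, 450, 512, 543
The 3 values of 362 occupy positions 3–5 → each gets rank 3.
The 2 values of 450 occupy positions 6–7 → each gets rank 6.
Treatment values → pooled ranks: 362→3, 307→2, 450→6, 450→6, 293→1, 362→3
Mean rank = (3 + 2 + 6 + 6 + 1 + 3) / 6 = 3.50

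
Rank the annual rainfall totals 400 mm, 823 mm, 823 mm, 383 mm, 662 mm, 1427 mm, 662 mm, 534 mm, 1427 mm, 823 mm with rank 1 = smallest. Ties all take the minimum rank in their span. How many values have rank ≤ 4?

Sorted (ascending): 383, 400, 534, 662, 662, 823, 823, 823, 1427, 1427
The 2 values of 662 occupy positions 4–5 → each gets rank 4.
The 3 values of 823 occupy positions 6–8 → each gets rank 6.
The 2 values of 1427 occupy positions 9–10 → each gets rank 9.
Ranks ≤ 4: {1, 2, 3, 4, 4} → 5 values.

5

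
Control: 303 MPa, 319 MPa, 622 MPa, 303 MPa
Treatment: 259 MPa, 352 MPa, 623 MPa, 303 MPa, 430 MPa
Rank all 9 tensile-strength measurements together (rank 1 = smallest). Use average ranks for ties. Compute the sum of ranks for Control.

Sorted (ascending): 259, 303, 303, 303, 319, 352, 430, 622, 623
The 3 values of 303 occupy positions 2–4 → average rank 3.
Control values → pooled ranks: 303→3, 319→5, 622→8, 303→3
Rank sum = 3 + 5 + 8 + 3 = 19

19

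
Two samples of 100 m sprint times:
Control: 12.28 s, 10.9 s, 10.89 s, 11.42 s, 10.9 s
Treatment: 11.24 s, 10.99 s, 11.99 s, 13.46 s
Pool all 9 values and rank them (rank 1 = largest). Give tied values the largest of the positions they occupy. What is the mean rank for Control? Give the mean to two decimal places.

6.20

Sorted (descending): 13.46, 12.28, 11.99, 11.42, 11.24, 10.99, 10.9, 10.9, 10.89
The 2 values of 10.9 occupy positions 7–8 → each gets rank 8.
Control values → pooled ranks: 12.28→2, 10.9→8, 10.89→9, 11.42→4, 10.9→8
Mean rank = (2 + 8 + 9 + 4 + 8) / 5 = 6.20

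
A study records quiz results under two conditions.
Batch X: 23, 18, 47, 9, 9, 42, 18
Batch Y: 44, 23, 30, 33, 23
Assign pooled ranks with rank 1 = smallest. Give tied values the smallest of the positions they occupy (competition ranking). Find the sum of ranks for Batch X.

Sorted (ascending): 9, 9, 18, 18, 23, 23, 23, 30, 33, 42, 44, 47
The 2 values of 9 occupy positions 1–2 → each gets rank 1.
The 2 values of 18 occupy positions 3–4 → each gets rank 3.
The 3 values of 23 occupy positions 5–7 → each gets rank 5.
Batch X values → pooled ranks: 23→5, 18→3, 47→12, 9→1, 9→1, 42→10, 18→3
Rank sum = 5 + 3 + 12 + 1 + 1 + 10 + 3 = 35

35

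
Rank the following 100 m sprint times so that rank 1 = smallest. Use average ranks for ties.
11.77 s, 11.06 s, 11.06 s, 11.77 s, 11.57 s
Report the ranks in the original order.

Sorted (ascending): 11.06, 11.06, 11.57, 11.77, 11.77
The 2 values of 11.06 occupy positions 1–2 → average rank (1+2)/2 = 1.5.
The 2 values of 11.77 occupy positions 4–5 → average rank (4+5)/2 = 4.5.

4.5, 1.5, 1.5, 4.5, 3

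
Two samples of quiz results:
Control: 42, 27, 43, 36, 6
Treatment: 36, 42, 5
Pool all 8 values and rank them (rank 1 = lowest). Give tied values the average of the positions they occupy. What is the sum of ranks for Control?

Sorted (ascending): 5, 6, 27, 36, 36, 42, 42, 43
The 2 values of 36 occupy positions 4–5 → average rank (4+5)/2 = 4.5.
The 2 values of 42 occupy positions 6–7 → average rank (6+7)/2 = 6.5.
Control values → pooled ranks: 42→6.5, 27→3, 43→8, 36→4.5, 6→2
Rank sum = 6.5 + 3 + 8 + 4.5 + 2 = 24

24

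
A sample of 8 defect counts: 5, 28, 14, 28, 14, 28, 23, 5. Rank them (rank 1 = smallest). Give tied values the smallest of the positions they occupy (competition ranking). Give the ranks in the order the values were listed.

Sorted (ascending): 5, 5, 14, 14, 23, 28, 28, 28
The 2 values of 5 occupy positions 1–2 → each gets rank 1.
The 2 values of 14 occupy positions 3–4 → each gets rank 3.
The 3 values of 28 occupy positions 6–8 → each gets rank 6.

1, 6, 3, 6, 3, 6, 5, 1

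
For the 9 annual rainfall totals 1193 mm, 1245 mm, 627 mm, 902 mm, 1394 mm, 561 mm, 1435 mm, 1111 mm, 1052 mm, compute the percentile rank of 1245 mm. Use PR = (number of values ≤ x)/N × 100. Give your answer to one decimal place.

N = 9.
Strictly below 1245: 6. Equal to 1245: 1.
PR = 7/9 × 100 = 77.8

77.8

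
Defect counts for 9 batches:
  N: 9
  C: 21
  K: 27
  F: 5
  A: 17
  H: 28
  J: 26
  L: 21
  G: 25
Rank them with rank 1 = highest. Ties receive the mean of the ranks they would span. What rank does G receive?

Sorted (descending): 28, 27, 26, 25, 21, 21, 17, 9, 5
The 2 values of 21 occupy positions 5–6 → average rank (5+6)/2 = 5.5.
G has value 25 → rank 4.

4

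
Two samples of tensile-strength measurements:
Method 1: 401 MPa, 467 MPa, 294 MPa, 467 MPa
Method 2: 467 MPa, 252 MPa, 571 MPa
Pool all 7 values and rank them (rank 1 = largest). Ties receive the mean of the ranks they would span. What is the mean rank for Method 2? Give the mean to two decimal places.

3.67

Sorted (descending): 571, 467, 467, 467, 401, 294, 252
The 3 values of 467 occupy positions 2–4 → average rank 3.
Method 2 values → pooled ranks: 467→3, 252→7, 571→1
Mean rank = (3 + 7 + 1) / 3 = 3.67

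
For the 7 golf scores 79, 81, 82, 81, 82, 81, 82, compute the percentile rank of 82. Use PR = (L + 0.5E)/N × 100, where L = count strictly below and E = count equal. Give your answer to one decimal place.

N = 7.
Strictly below 82: 4. Equal to 82: 3.
PR = (4 + 0.5·3)/7 × 100 = 78.6

78.6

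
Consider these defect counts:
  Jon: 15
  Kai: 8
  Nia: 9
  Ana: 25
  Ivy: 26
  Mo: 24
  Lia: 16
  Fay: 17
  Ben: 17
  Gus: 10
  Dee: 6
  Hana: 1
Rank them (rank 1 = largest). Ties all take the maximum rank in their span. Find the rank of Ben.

Sorted (descending): 26, 25, 24, 17, 17, 16, 15, 10, 9, 8, 6, 1
The 2 values of 17 occupy positions 4–5 → each gets rank 5.
Ben has value 17 → rank 5.

5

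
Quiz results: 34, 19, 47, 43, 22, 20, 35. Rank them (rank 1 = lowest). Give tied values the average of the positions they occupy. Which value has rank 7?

Sorted (ascending): 19, 20, 22, 34, 35, 43, 47
No ties — each value takes its position as its rank.
Rank 7 → value 47.

47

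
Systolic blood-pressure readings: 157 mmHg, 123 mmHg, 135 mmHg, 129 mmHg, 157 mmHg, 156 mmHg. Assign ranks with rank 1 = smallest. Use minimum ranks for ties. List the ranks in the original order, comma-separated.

5, 1, 3, 2, 5, 4

Sorted (ascending): 123, 129, 135, 156, 157, 157
The 2 values of 157 occupy positions 5–6 → each gets rank 5.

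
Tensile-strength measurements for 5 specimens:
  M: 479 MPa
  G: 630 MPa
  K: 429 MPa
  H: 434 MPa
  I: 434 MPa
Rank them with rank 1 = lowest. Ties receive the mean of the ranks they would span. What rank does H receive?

2.5

Sorted (ascending): 429, 434, 434, 479, 630
The 2 values of 434 occupy positions 2–3 → average rank (2+3)/2 = 2.5.
H has value 434 MPa → rank 2.5.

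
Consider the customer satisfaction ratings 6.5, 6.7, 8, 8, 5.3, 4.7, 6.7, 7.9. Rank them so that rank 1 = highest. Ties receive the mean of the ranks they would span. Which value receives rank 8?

4.7

Sorted (descending): 8, 8, 7.9, 6.7, 6.7, 6.5, 5.3, 4.7
The 2 values of 8 occupy positions 1–2 → average rank (1+2)/2 = 1.5.
The 2 values of 6.7 occupy positions 4–5 → average rank (4+5)/2 = 4.5.
Rank 8 → value 4.7.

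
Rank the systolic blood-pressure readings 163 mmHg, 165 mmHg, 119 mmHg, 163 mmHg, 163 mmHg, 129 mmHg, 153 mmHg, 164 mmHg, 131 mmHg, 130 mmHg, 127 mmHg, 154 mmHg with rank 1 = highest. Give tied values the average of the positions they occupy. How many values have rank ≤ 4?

Sorted (descending): 165, 164, 163, 163, 163, 154, 153, 131, 130, 129, 127, 119
The 3 values of 163 occupy positions 3–5 → average rank 4.
Ranks ≤ 4: {1, 2, 4, 4, 4} → 5 values.

5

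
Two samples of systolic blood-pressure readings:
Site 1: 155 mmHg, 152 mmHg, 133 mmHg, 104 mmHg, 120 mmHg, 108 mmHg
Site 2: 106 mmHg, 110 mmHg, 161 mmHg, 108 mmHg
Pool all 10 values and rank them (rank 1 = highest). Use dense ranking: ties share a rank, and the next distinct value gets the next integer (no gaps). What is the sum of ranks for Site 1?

30

Sorted (descending): 161, 155, 152, 133, 120, 110, 108, 108, 106, 104
The 2 values of 108 share dense rank 7.
Remaining distinct values take the next consecutive integers.
Site 1 values → pooled ranks: 155→2, 152→3, 133→4, 104→9, 120→5, 108→7
Rank sum = 2 + 3 + 4 + 9 + 5 + 7 = 30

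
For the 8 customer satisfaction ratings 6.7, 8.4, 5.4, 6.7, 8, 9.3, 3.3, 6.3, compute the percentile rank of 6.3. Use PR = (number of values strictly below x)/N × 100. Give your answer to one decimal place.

25.0

N = 8.
Strictly below 6.3: 2. Equal to 6.3: 1.
PR = 2/8 × 100 = 25.0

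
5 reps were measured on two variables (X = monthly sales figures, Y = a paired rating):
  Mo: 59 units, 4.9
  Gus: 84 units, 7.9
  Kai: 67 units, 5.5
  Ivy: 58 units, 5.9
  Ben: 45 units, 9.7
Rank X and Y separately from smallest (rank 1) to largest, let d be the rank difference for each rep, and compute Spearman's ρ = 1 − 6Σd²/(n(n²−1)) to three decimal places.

-0.300

Ranks of variable 1: 3, 5, 4, 2, 1
Ranks of variable 2: 1, 4, 2, 3, 5
d = r₁ − r₂: 2, 1, 2, -1, -4
d²: 4, 1, 4, 1, 16; Σd² = 26
ρ = 1 − 6·26/(5·24) = 1 − 156/120 = -0.300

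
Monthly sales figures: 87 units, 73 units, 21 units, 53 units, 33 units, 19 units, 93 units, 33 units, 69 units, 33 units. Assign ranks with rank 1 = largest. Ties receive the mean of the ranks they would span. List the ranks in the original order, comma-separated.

2, 3, 9, 5, 7, 10, 1, 7, 4, 7

Sorted (descending): 93, 87, 73, 69, 53, 33, 33, 33, 21, 19
The 3 values of 33 occupy positions 6–8 → average rank 7.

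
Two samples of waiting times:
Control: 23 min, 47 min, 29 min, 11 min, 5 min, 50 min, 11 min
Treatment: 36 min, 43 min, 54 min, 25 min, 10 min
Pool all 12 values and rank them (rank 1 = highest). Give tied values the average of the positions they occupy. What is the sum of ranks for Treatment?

Sorted (descending): 54, 50, 47, 43, 36, 29, 25, 23, 11, 11, 10, 5
The 2 values of 11 occupy positions 9–10 → average rank (9+10)/2 = 9.5.
Treatment values → pooled ranks: 36→5, 43→4, 54→1, 25→7, 10→11
Rank sum = 5 + 4 + 1 + 7 + 11 = 28

28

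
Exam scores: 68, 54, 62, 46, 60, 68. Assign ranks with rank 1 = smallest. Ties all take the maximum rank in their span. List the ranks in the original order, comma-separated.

6, 2, 4, 1, 3, 6

Sorted (ascending): 46, 54, 60, 62, 68, 68
The 2 values of 68 occupy positions 5–6 → each gets rank 6.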